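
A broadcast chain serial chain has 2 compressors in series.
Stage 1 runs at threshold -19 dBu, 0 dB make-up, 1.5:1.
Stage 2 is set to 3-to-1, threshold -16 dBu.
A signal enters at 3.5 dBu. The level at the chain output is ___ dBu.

-12 dBu

Stage 1: 3.5 dBu is 22.5 dB over -19 dBu; at 1.5:1 that becomes 15 dB over, giving -4 dBu.
Stage 2: 12 dB above -16 dBu, reduced 3:1 to 4 dB above → -12 dBu.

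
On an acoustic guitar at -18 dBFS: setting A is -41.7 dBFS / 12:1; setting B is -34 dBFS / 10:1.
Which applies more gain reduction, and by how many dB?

A: GR = 23.7 − 23.7/12 = 21.725 dB.
B: GR = 16 − 16/10 = 14.4 dB.
A reduces 7.325 dB more.

A, by 7.325 dB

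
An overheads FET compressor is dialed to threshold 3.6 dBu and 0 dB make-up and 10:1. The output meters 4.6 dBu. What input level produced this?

13.6 dBu

That's 1 dB above the 3.6 dBu threshold.
Undo the ratio: input overshoot = 1 × 10 = 10 dB, giving input = 13.6 dBu.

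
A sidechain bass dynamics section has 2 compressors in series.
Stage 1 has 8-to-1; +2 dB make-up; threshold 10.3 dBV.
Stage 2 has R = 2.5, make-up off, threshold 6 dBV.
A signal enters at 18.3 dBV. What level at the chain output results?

Stage 1: 8 dB above 10.3 dBV, reduced 8:1 to 1 dB above → 11.3 dBV; +2 dB make-up → 13.3 dBV.
Stage 2: 7.3 dB above 6 dBV, reduced 2.5:1 to 2.92 dB above → 8.92 dBV.

8.92 dBV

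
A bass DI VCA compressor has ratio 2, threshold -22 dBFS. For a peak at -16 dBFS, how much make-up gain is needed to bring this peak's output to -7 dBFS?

Without make-up, output = threshold + overshoot/2 = -22 + 3 = -19 dBFS.
Gap to target: 12 dB.

12 dB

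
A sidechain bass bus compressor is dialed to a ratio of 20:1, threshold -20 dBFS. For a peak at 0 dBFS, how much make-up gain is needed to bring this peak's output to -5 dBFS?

14 dB

The peak compresses to -20 + 20/20 = -19 dBFS.
To reach -5 dBFS requires -5 − (-19) = 14 dB of make-up.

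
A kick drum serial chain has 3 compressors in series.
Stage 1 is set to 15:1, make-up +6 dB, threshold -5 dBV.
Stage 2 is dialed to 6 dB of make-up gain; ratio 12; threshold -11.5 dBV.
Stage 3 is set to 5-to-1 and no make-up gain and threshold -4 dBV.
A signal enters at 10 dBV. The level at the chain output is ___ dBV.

Stage 1: 15 dB above -5 dBV, reduced 15:1 to 1 dB above → -4 dBV; +6 dB make-up → 2 dBV.
Stage 2: overshoot 13.5 dB → 13.5/12 = 1.125 dB → -10.375 dBV; +6 dB make-up → -4.375 dBV.
Stage 3: -4.375 dBV ≤ -4 dBV, so stage 3 doesn't engage; output -4.375 dBV.

-4.375 dBV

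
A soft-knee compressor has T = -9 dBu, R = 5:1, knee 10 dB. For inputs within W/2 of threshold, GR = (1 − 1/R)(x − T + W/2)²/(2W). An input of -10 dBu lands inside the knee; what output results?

x − T + W/2 = -10 − (-9) + 5 = 4.
GR = (1 − 1/5) × 4² / 20 = 0.8 × 16 / 20 = 0.64 dB.
Output = -10 − 0.64 = -10.64 dBu.

-10.64 dBu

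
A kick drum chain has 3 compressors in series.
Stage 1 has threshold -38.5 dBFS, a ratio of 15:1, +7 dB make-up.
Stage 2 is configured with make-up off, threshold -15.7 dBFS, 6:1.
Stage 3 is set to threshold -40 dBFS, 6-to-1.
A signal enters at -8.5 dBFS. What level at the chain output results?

-38.25 dBFS

Stage 1: 30 dB above -38.5 dBFS, reduced 15:1 to 2 dB above → -36.5 dBFS; +7 dB make-up → -29.5 dBFS.
Stage 2: -29.5 dBFS ≤ -15.7 dBFS, so stage 2 doesn't engage; output -29.5 dBFS.
Stage 3: 10.5 dB above -40 dBFS, reduced 6:1 to 1.75 dB above → -38.25 dBFS.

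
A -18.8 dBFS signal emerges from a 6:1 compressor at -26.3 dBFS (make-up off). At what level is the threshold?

-27.8 dBFS

Let T be the threshold. Output overshoot = (input overshoot)/R, so -26.3 − T = (-18.8 − T)/6.
6·(-26.3 − T) = -18.8 − T → 5·T = -157.8 − (-18.8) = -139.
T = -139/5 = -27.8 dBFS.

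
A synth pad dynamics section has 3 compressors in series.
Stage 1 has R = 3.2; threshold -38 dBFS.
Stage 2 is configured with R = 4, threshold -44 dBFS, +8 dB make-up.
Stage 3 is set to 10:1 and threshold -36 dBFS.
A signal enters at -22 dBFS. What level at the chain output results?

Stage 1: 16 dB above -38 dBFS, reduced 3.2:1 to 5 dB above → -33 dBFS.
Stage 2: overshoot 11 dB → 11/4 = 2.75 dB → -41.25 dBFS; +8 dB make-up → -33.25 dBFS.
Stage 3: overshoot 2.75 dB → 2.75/10 = 0.275 dB → -35.725 dBFS.

-35.725 dBFS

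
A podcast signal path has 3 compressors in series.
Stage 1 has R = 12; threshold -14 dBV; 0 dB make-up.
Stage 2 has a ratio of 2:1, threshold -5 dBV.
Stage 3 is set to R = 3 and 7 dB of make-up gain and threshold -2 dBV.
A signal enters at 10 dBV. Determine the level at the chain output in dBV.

Stage 1: overshoot 24 dB → 24/12 = 2 dB → -12 dBV.
Stage 2: below threshold (-12 ≤ -5); passes unchanged; output -12 dBV.
Stage 3: -12 dBV is at or below the -2 dBV threshold — no compression; make-up brings it to -5 dBV.

-5 dBV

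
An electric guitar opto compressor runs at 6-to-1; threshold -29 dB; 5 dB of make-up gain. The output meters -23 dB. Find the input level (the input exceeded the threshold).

Remove make-up: -23 − 5 = -28 dB.
Post-compression overshoot = -28 − (-29) = 1 dB.
Input overshoot = R × output overshoot = 6 dB → input = -29 + 6 = -23 dB.

-23 dB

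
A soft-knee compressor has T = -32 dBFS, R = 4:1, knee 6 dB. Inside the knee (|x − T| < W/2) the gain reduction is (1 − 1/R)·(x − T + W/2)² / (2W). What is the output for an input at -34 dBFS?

-34.0625 dBFS

x − T + W/2 = -34 − (-32) + 3 = 1.
GR = (1 − 1/4) × 1² / 12 = 0.75 × 1 / 12 = 0.0625 dB.
Output = -34 − 0.0625 = -34.0625 dBFS.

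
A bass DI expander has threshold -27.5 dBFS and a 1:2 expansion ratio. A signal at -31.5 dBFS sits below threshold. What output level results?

-35.5 dBFS

Below threshold, a 1:2 expander applies gain = (2−1)×(T − x) of attenuation.
(2−1) × 4 = 4 dB, so output = -31.5 − 4 = -35.5 dBFS.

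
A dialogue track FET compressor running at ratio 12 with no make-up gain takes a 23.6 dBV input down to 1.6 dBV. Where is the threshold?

Gain reduction = 23.6 − 1.6 = 22 dB; output overshoot = GR / (R − 1) = 22 / 11 = 2 dB.
Threshold = output − output overshoot = 1.6 − 2 = -0.4 dBV.

-0.4 dBV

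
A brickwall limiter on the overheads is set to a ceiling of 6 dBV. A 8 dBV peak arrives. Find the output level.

6 dBV

The limiter clamps the peak to its 6 dBV ceiling.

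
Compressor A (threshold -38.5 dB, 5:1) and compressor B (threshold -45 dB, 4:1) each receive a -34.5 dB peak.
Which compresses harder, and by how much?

A: 4 dB over, compressed to 0.8 dB over, so 3.2 dB of GR.
B: 10.5 dB over, compressed to 2.625 dB over, so 7.875 dB of GR.
B reduces 4.675 dB more.

B, by 4.675 dB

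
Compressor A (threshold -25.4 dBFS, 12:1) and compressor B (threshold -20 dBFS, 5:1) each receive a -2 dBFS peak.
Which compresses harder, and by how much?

A: GR = 23.4 − 23.4/12 = 21.45 dB.
B: GR = 18 − 18/5 = 14.4 dB.
Difference: 7.05 dB in favour of A.

A, by 7.05 dB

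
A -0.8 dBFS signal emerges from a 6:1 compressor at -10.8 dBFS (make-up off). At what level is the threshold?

-12.8 dBFS

Let T be the threshold. Output overshoot = (input overshoot)/R, so -10.8 − T = (-0.8 − T)/6.
6·(-10.8 − T) = -0.8 − T → 5·T = -64.8 − (-0.8) = -64.
T = -64/5 = -12.8 dBFS.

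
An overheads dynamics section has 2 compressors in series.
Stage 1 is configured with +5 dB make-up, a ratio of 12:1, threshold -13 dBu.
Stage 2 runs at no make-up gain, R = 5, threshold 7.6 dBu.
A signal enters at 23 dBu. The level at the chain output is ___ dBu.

Stage 1: 36 dB above -13 dBu, reduced 12:1 to 3 dB above → -10 dBu; +5 dB make-up → -5 dBu.
Stage 2: -5 dBu is at or below the 7.6 dBu threshold — no compression; output -5 dBu.

-5 dBu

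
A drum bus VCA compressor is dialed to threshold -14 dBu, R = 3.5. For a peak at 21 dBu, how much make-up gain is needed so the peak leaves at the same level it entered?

25 dB

The peak compresses to -14 + 35/3.5 = -4 dBu.
To reach 21 dBu requires 21 − (-4) = 25 dB of make-up.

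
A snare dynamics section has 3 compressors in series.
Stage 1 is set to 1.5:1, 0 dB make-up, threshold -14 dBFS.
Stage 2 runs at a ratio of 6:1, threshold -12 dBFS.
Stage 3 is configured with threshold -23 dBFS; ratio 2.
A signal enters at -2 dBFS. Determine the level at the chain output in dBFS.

-17 dBFS

Stage 1: -2 dBFS is 12 dB over -14 dBFS; at 1.5:1 that becomes 8 dB over, giving -6 dBFS.
Stage 2: -6 dBFS is 6 dB over -12 dBFS; at 6:1 that becomes 1 dB over, giving -11 dBFS.
Stage 3: -11 dBFS is 12 dB over -23 dBFS; at 2:1 that becomes 6 dB over, giving -17 dBFS.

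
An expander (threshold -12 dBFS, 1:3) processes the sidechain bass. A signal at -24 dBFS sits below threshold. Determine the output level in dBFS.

The input is 12 dB below the -12 dBFS threshold.
A 1:3 expander multiplies undershoot by 3: 12 × 3 = 36 dB below threshold.
Output = -12 − 36 = -48 dBFS.

-48 dBFS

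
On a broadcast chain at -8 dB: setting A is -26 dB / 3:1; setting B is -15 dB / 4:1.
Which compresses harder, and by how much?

A: overshoot 18 dB → output overshoot 6 dB → GR 12 dB.
B: overshoot 7 dB → output overshoot 1.75 dB → GR 5.25 dB.
A reduces 6.75 dB more.

A, by 6.75 dB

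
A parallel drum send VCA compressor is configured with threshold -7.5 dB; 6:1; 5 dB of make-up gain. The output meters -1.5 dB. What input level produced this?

-1.5 dB

Remove make-up: -1.5 − 5 = -6.5 dB.
That's 1 dB above the -7.5 dB threshold.
Undo the ratio: input overshoot = 1 × 6 = 6 dB, giving input = -1.5 dB.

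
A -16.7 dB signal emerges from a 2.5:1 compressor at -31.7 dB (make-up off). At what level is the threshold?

Gain reduction = -16.7 − (-31.7) = 15 dB; output overshoot = GR / (R − 1) = 15 / 1.5 = 10 dB.
Threshold = output − output overshoot = -31.7 − 10 = -41.7 dB.

-41.7 dB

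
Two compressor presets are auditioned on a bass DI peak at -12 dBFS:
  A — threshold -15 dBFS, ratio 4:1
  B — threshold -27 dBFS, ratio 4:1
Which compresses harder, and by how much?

A: overshoot 3 dB → output overshoot 0.75 dB → GR 2.25 dB.
B: overshoot 15 dB → output overshoot 3.75 dB → GR 11.25 dB.
Difference: 9 dB in favour of B.

B, by 9 dB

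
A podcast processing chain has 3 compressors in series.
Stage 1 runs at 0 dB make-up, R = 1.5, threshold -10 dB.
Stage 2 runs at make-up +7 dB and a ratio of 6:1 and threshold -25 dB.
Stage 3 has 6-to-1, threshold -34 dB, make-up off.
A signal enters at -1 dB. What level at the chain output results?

-30.75 dB

Stage 1: overshoot 9 dB → 9/1.5 = 6 dB → -4 dB.
Stage 2: 21 dB above -25 dB, reduced 6:1 to 3.5 dB above → -21.5 dB; +7 dB make-up → -14.5 dB.
Stage 3: overshoot 19.5 dB → 19.5/6 = 3.25 dB → -30.75 dB.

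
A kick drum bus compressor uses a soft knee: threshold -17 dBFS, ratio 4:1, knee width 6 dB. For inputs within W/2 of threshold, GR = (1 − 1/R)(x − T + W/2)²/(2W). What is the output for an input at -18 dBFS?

-18.25 dBFS

x − T + W/2 = -18 − (-17) + 3 = 2.
GR = (1 − 1/4) × 2² / 12 = 0.75 × 4 / 12 = 0.25 dB.
Output = -18 − 0.25 = -18.25 dBFS.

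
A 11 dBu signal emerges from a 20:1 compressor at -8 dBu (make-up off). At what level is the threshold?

-9 dBu

Gain reduction = 11 − (-8) = 19 dB; output overshoot = GR / (R − 1) = 19 / 19 = 1 dB.
Threshold = output − output overshoot = -8 − 1 = -9 dBu.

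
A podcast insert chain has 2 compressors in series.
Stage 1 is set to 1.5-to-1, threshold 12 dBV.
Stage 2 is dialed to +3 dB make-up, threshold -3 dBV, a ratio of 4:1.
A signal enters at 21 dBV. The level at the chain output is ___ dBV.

Stage 1: 21 dBV is 9 dB over 12 dBV; at 1.5:1 that becomes 6 dB over, giving 18 dBV.
Stage 2: 18 dBV is 21 dB over -3 dBV; at 4:1 that becomes 5.25 dB over, giving 2.25 dBV; +3 dB make-up → 5.25 dBV.

5.25 dBV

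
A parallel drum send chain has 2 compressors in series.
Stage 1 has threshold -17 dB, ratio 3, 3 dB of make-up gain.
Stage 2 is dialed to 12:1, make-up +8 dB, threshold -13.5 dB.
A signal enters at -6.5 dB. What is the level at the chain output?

Stage 1: overshoot 10.5 dB → 10.5/3 = 3.5 dB → -13.5 dB; +3 dB make-up → -10.5 dB.
Stage 2: overshoot 3 dB → 3/12 = 0.25 dB → -13.25 dB; +8 dB make-up → -5.25 dB.

-5.25 dB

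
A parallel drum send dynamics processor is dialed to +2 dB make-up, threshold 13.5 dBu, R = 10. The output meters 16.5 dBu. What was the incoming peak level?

Stripping the +2 dB make-up gives 14.5 dBu at the gain stage.
That's 1 dB above the 13.5 dBu threshold.
Before 10:1 compression the overshoot was 1 × 10 = 10 dB, so input = 13.5 + 10 = 23.5 dBu.

23.5 dBu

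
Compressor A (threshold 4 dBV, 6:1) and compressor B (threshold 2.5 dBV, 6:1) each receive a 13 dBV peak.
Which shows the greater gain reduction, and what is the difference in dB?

B, by 1.25 dB

A: 9 dB over, compressed to 1.5 dB over, so 7.5 dB of GR.
B: 10.5 dB over, compressed to 1.75 dB over, so 8.75 dB of GR.
Difference: 1.25 dB in favour of B.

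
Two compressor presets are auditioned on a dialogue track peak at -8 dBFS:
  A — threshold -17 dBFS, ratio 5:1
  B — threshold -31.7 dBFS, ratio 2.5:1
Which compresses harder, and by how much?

B, by 7.02 dB

A: overshoot 9 dB → output overshoot 1.8 dB → GR 7.2 dB.
B: overshoot 23.7 dB → output overshoot 9.48 dB → GR 14.22 dB.
Difference: 7.02 dB in favour of B.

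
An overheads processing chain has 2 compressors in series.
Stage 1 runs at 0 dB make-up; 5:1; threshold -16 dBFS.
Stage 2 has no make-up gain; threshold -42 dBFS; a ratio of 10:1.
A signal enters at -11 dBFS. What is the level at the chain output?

Stage 1: overshoot 5 dB → 5/5 = 1 dB → -15 dBFS.
Stage 2: 27 dB above -42 dBFS, reduced 10:1 to 2.7 dB above → -39.3 dBFS.

-39.3 dBFS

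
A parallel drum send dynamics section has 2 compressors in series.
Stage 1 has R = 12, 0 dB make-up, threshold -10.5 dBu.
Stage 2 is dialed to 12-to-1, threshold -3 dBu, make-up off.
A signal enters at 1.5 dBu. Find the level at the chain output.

-9.5 dBu

Stage 1: 1.5 dBu is 12 dB over -10.5 dBu; at 12:1 that becomes 1 dB over, giving -9.5 dBu.
Stage 2: -9.5 dBu is at or below the -3 dBu threshold — no compression; output -9.5 dBu.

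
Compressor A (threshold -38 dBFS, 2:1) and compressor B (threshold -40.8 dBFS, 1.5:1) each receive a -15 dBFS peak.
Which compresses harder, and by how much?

A, by 2.9 dB

A: 23 dB over, compressed to 11.5 dB over, so 11.5 dB of GR.
B: 25.8 dB over, compressed to 17.2 dB over, so 8.6 dB of GR.
Difference: 2.9 dB in favour of A.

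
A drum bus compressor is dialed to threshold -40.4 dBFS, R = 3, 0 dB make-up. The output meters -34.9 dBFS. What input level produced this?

-23.9 dBFS

The compressed level sits -34.9 − (-40.4) = 5.5 dB over threshold.
Before 3:1 compression the overshoot was 5.5 × 3 = 16.5 dB, so input = -40.4 + 16.5 = -23.9 dBFS.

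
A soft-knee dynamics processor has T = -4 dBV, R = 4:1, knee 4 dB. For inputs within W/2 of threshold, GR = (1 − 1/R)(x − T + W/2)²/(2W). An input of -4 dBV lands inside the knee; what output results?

x − T + W/2 = -4 − (-4) + 2 = 2.
GR = (1 − 1/4) × 2² / 8 = 0.75 × 4 / 8 = 0.375 dB.
Output = -4 − 0.375 = -4.375 dBV.

-4.375 dBV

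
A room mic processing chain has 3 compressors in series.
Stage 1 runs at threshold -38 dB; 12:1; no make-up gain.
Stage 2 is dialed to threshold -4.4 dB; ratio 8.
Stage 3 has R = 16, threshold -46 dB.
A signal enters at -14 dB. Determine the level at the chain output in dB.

-45.375 dB

Stage 1: overshoot 24 dB → 24/12 = 2 dB → -36 dB.
Stage 2: -36 dB is at or below the -4.4 dB threshold — no compression; output -36 dB.
Stage 3: -36 dB is 10 dB over -46 dB; at 16:1 that becomes 0.625 dB over, giving -45.375 dB.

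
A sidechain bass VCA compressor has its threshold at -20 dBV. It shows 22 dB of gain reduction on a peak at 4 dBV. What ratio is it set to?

Input overshoot = 4 − (-20) = 24 dB.
Output overshoot = 24 − 22 = 2 dB.
Ratio = input overshoot / output overshoot = 24 / 2 = 12.

12:1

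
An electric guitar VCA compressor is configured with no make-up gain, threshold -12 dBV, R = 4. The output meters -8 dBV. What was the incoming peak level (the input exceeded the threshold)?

4 dBV

The compressed level sits -8 − (-12) = 4 dB over threshold.
Before 4:1 compression the overshoot was 4 × 4 = 16 dB, so input = -12 + 16 = 4 dBV.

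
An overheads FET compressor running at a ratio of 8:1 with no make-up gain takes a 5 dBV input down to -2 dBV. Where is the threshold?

Gain reduction = 5 − (-2) = 7 dB; output overshoot = GR / (R − 1) = 7 / 7 = 1 dB.
Threshold = output − output overshoot = -2 − 1 = -3 dBV.

-3 dBV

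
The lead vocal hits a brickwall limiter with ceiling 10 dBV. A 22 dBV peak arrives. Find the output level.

The limiter clamps the peak to its 10 dBV ceiling.

10 dBV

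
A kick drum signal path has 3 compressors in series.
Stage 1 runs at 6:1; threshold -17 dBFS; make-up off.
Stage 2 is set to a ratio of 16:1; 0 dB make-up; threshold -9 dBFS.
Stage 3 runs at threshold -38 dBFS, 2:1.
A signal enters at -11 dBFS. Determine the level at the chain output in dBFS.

-27 dBFS

Stage 1: 6 dB above -17 dBFS, reduced 6:1 to 1 dB above → -16 dBFS.
Stage 2: -16 dBFS ≤ -9 dBFS, so stage 2 doesn't engage; output -16 dBFS.
Stage 3: 22 dB above -38 dBFS, reduced 2:1 to 11 dB above → -27 dBFS.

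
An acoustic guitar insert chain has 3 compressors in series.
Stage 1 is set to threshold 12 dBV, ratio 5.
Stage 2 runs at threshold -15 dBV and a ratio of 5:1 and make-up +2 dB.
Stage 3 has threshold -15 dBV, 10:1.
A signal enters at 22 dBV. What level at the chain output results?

Stage 1: 22 dBV is 10 dB over 12 dBV; at 5:1 that becomes 2 dB over, giving 14 dBV.
Stage 2: 14 dBV is 29 dB over -15 dBV; at 5:1 that becomes 5.8 dB over, giving -9.2 dBV; +2 dB make-up → -7.2 dBV.
Stage 3: -7.2 dBV is 7.8 dB over -15 dBV; at 10:1 that becomes 0.78 dB over, giving -14.22 dBV.

-14.22 dBV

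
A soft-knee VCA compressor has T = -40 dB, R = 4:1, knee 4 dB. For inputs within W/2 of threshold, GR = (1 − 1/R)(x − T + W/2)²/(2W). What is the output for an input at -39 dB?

x − T + W/2 = -39 − (-40) + 2 = 3.
GR = (1 − 1/4) × 3² / 8 = 0.75 × 9 / 8 = 0.84375 dB.
Output = -39 − 0.84375 = -39.84375 dB.

-39.84375 dB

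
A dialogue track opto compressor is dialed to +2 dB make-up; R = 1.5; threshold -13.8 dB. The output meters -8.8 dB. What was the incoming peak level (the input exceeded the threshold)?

-9.3 dB

Before make-up, the level was -8.8 − 2 = -10.8 dB.
The compressed level sits -10.8 − (-13.8) = 3 dB over threshold.
Before 1.5:1 compression the overshoot was 3 × 1.5 = 4.5 dB, so input = -13.8 + 4.5 = -9.3 dB.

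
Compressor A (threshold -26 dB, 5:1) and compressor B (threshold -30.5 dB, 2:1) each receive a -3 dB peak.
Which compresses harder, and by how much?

A, by 4.65 dB

A: GR = 23 − 23/5 = 18.4 dB.
B: GR = 27.5 − 27.5/2 = 13.75 dB.
Difference: 4.65 dB in favour of A.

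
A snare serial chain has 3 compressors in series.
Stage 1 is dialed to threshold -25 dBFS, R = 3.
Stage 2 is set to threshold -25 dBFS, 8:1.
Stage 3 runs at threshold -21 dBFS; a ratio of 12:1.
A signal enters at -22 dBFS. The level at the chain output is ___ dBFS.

Stage 1: overshoot 3 dB → 3/3 = 1 dB → -24 dBFS.
Stage 2: 1 dB above -25 dBFS, reduced 8:1 to 0.125 dB above → -24.875 dBFS.
Stage 3: -24.875 dBFS is at or below the -21 dBFS threshold — no compression; output -24.875 dBFS.

-24.875 dBFS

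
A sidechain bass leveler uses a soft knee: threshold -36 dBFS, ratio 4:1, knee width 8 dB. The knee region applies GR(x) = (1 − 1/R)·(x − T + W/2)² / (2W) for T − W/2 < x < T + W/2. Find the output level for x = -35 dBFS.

-36.171875 dBFS

x − T + W/2 = -35 − (-36) + 4 = 5.
GR = (1 − 1/4) × 5² / 16 = 0.75 × 25 / 16 = 1.171875 dB.
Output = -35 − 1.171875 = -36.171875 dBFS.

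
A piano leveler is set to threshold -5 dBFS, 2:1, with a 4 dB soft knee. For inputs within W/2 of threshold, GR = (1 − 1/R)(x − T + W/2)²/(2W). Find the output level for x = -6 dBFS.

x − T + W/2 = -6 − (-5) + 2 = 1.
GR = (1 − 1/2) × 1² / 8 = 0.5 × 1 / 8 = 0.0625 dB.
Output = -6 − 0.0625 = -6.0625 dBFS.

-6.0625 dBFS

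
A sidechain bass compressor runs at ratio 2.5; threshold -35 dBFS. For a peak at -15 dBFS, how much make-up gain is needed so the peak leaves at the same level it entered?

12 dB

The peak compresses to -35 + 20/2.5 = -27 dBFS.
To reach -15 dBFS requires -15 − (-27) = 12 dB of make-up.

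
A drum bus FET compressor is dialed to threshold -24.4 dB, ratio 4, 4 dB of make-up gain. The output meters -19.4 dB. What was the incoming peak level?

-20.4 dB

Stripping the +4 dB make-up gives -23.4 dB at the gain stage.
That's 1 dB above the -24.4 dB threshold.
Undo the ratio: input overshoot = 1 × 4 = 4 dB, giving input = -20.4 dB.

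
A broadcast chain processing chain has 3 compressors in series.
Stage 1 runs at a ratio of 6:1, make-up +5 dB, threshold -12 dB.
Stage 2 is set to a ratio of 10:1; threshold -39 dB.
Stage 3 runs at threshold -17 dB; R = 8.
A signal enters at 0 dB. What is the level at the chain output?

-35.6 dB

Stage 1: 0 dB is 12 dB over -12 dB; at 6:1 that becomes 2 dB over, giving -10 dB; +5 dB make-up → -5 dB.
Stage 2: -5 dB is 34 dB over -39 dB; at 10:1 that becomes 3.4 dB over, giving -35.6 dB.
Stage 3: -35.6 dB ≤ -17 dB, so stage 3 doesn't engage; output -35.6 dB.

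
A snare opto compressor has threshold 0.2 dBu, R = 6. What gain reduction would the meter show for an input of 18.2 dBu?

Overshoot = 18.2 − 0.2 = 18 dB.
A 6:1 ratio leaves 3 dB of that excess.
Gain reduction = 18 − 3 = 15 dB.

15 dB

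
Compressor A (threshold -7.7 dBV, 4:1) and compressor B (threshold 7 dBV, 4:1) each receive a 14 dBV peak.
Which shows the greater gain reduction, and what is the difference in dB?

A: overshoot 21.7 dB → output overshoot 5.425 dB → GR 16.275 dB.
B: overshoot 7 dB → output overshoot 1.75 dB → GR 5.25 dB.
Difference: 11.025 dB in favour of A.

A, by 11.025 dB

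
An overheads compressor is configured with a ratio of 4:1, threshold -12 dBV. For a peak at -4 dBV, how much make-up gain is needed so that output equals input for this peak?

Overshoot 8 dB → 8/4 = 2 dB after compression, so the compressed level is -12 + 2 = -10 dBV.
Make-up = target − compressed = -4 − (-10) = 6 dB.

6 dB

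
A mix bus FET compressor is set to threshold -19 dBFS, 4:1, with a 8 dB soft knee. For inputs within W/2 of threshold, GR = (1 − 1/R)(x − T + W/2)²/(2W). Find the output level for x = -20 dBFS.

x − T + W/2 = -20 − (-19) + 4 = 3.
GR = (1 − 1/4) × 3² / 16 = 0.75 × 9 / 16 = 0.421875 dB.
Output = -20 − 0.421875 = -20.421875 dBFS.

-20.421875 dBFS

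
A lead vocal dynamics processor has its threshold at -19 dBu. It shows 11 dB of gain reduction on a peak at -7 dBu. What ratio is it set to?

Input overshoot = -7 − (-19) = 12 dB.
Output overshoot = 12 − 11 = 1 dB.
Ratio = input overshoot / output overshoot = 12 / 1 = 12.

12:1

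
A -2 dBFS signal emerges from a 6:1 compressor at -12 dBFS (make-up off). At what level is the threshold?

Let T be the threshold. Output overshoot = (input overshoot)/R, so -12 − T = (-2 − T)/6.
6·(-12 − T) = -2 − T → 5·T = -72 − (-2) = -70.
T = -70/5 = -14 dBFS.

-14 dBFS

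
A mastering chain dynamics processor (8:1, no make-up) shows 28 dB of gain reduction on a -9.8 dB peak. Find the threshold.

Gain reduction = -9.8 − (-37.8) = 28 dB; output overshoot = GR / (R − 1) = 28 / 7 = 4 dB.
Threshold = output − output overshoot = -37.8 − 4 = -41.8 dB.

-41.8 dB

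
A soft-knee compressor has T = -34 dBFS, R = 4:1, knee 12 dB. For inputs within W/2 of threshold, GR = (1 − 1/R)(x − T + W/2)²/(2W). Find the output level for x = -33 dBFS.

-34.53125 dBFS

x − T + W/2 = -33 − (-34) + 6 = 7.
GR = (1 − 1/4) × 7² / 24 = 0.75 × 49 / 24 = 1.53125 dB.
Output = -33 − 1.53125 = -34.53125 dBFS.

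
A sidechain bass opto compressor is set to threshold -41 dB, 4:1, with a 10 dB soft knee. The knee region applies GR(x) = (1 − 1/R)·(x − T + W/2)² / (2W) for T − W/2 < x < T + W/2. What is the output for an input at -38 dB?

x − T + W/2 = -38 − (-41) + 5 = 8.
GR = (1 − 1/4) × 8² / 20 = 0.75 × 64 / 20 = 2.4 dB.
Output = -38 − 2.4 = -40.4 dB.

-40.4 dB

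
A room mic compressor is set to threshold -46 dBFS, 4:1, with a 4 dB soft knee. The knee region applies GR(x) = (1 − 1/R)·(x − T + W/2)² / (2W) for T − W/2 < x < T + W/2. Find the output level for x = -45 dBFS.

x − T + W/2 = -45 − (-46) + 2 = 3.
GR = (1 − 1/4) × 3² / 8 = 0.75 × 9 / 8 = 0.84375 dB.
Output = -45 − 0.84375 = -45.84375 dBFS.

-45.84375 dBFS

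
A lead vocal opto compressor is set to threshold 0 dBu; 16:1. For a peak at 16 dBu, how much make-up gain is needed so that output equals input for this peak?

15 dB

Overshoot 16 dB → 16/16 = 1 dB after compression, so the compressed level is 0 + 1 = 1 dBu.
Make-up = target − compressed = 16 − 1 = 15 dB.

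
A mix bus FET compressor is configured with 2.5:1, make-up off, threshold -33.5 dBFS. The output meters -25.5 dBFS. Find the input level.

-13.5 dBFS

That's 8 dB above the -33.5 dBFS threshold.
Undo the ratio: input overshoot = 8 × 2.5 = 20 dB, giving input = -13.5 dBFS.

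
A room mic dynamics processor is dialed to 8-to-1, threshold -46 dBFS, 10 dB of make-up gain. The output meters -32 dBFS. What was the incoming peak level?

Remove make-up: -32 − 10 = -42 dBFS.
Post-compression overshoot = -42 − (-46) = 4 dB.
Input overshoot = R × output overshoot = 32 dB → input = -46 + 32 = -14 dBFS.

-14 dBFS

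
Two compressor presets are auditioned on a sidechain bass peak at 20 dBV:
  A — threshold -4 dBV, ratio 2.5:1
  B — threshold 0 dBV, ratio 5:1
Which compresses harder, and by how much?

B, by 1.6 dB

A: GR = 24 − 24/2.5 = 14.4 dB.
B: GR = 20 − 20/5 = 16 dB.
B applies 1.6 dB more gain reduction.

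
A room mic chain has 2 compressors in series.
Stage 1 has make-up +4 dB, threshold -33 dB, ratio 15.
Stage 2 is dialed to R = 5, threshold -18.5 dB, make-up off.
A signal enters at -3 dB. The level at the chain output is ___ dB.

Stage 1: -3 dB is 30 dB over -33 dB; at 15:1 that becomes 2 dB over, giving -31 dB; +4 dB make-up → -27 dB.
Stage 2: -27 dB ≤ -18.5 dB, so stage 2 doesn't engage; output -27 dB.

-27 dB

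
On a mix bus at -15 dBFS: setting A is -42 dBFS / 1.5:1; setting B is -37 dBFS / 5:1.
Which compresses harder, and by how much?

B, by 8.6 dB

A: GR = 27 − 27/1.5 = 9 dB.
B: GR = 22 − 22/5 = 17.6 dB.
B applies 8.6 dB more gain reduction.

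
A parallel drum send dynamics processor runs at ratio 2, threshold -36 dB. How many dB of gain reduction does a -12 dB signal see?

12 dB

Overshoot = -12 − (-36) = 24 dB.
After 2:1 compression the overshoot becomes 24/2 = 12 dB.
GR = overshoot in − overshoot out = 24 − 12 = 12 dB.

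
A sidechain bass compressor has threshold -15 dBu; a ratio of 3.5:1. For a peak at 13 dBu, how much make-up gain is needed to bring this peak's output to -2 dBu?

5 dB

The peak compresses to -15 + 28/3.5 = -7 dBu.
To reach -2 dBu requires -2 − (-7) = 5 dB of make-up.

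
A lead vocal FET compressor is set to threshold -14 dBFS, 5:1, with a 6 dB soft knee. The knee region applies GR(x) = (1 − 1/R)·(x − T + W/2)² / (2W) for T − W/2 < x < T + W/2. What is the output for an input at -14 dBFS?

-14.6 dBFS

x − T + W/2 = -14 − (-14) + 3 = 3.
GR = (1 − 1/5) × 3² / 12 = 0.8 × 9 / 12 = 0.6 dB.
Output = -14 − 0.6 = -14.6 dBFS.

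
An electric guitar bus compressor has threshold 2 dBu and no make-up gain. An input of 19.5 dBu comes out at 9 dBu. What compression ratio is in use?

2.5:1

Input overshoot = 19.5 − 2 = 17.5 dB; output overshoot = 9 − 2 = 7 dB.
Ratio = 17.5 / 7 = 2.5.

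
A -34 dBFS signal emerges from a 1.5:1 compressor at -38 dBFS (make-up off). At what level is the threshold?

Let T be the threshold. Output overshoot = (input overshoot)/R, so -38 − T = (-34 − T)/1.5.
1.5·(-38 − T) = -34 − T → 0.5·T = -57 − (-34) = -23.
T = -23/0.5 = -46 dBFS.

-46 dBFS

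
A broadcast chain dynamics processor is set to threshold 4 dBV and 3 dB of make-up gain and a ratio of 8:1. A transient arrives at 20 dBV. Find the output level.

The input is 16 dB above the 4 dBV threshold.
The 16 dB excess becomes 2 dB after 8:1 reduction.
That puts the output at 6 dBV; make-up adds 3 dB, giving 9 dBV.

9 dBV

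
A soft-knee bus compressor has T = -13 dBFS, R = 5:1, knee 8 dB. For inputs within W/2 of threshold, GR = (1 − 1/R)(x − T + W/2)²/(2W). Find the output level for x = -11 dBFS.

x − T + W/2 = -11 − (-13) + 4 = 6.
GR = (1 − 1/5) × 6² / 16 = 0.8 × 36 / 16 = 1.8 dB.
Output = -11 − 1.8 = -12.8 dBFS.

-12.8 dBFS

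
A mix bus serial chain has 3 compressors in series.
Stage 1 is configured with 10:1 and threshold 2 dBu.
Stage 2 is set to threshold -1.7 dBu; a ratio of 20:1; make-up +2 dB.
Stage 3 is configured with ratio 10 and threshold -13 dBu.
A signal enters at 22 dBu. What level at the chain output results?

Stage 1: overshoot 20 dB → 20/10 = 2 dB → 4 dBu.
Stage 2: overshoot 5.7 dB → 5.7/20 = 0.285 dB → -1.415 dBu; +2 dB make-up → 0.585 dBu.
Stage 3: overshoot 13.585 dB → 13.585/10 = 1.3585 dB → -11.6415 dBu.

-11.6415 dBu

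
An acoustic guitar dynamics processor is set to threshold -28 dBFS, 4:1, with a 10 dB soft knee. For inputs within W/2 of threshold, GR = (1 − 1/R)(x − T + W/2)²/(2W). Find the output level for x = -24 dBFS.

-27.0375 dBFS

x − T + W/2 = -24 − (-28) + 5 = 9.
GR = (1 − 1/4) × 9² / 20 = 0.75 × 81 / 20 = 3.0375 dB.
Output = -24 − 3.0375 = -27.0375 dBFS.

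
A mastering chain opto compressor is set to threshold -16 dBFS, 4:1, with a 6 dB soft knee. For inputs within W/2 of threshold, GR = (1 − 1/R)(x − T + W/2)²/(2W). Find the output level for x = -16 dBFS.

x − T + W/2 = -16 − (-16) + 3 = 3.
GR = (1 − 1/4) × 3² / 12 = 0.75 × 9 / 12 = 0.5625 dB.
Output = -16 − 0.5625 = -16.5625 dBFS.

-16.5625 dBFS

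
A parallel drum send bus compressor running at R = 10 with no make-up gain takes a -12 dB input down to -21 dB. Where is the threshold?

Let T be the threshold. Output overshoot = (input overshoot)/R, so -21 − T = (-12 − T)/10.
10·(-21 − T) = -12 − T → 9·T = -210 − (-12) = -198.
T = -198/9 = -22 dB.

-22 dB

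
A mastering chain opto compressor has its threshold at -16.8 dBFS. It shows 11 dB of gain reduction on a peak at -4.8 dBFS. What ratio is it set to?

Input overshoot = -4.8 − (-16.8) = 12 dB.
Output overshoot = 12 − 11 = 1 dB.
Ratio = input overshoot / output overshoot = 12 / 1 = 12.

12:1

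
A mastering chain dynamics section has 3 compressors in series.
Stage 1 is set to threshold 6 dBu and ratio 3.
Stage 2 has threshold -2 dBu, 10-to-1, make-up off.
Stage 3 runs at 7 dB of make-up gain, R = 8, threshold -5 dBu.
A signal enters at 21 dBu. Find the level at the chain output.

2.5375 dBu

Stage 1: overshoot 15 dB → 15/3 = 5 dB → 11 dBu.
Stage 2: 11 dBu is 13 dB over -2 dBu; at 10:1 that becomes 1.3 dB over, giving -0.7 dBu.
Stage 3: overshoot 4.3 dB → 4.3/8 = 0.5375 dB → -4.4625 dBu; +7 dB make-up → 2.5375 dBu.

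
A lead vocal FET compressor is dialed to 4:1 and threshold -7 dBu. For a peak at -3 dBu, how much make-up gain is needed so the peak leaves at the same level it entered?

3 dB

The peak compresses to -7 + 4/4 = -6 dBu.
To reach -3 dBu requires -3 − (-6) = 3 dB of make-up.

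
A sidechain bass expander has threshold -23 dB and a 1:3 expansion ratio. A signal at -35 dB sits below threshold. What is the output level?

-59 dB

Undershoot = (-23) − (-35) = 12 dB.
At 1:3, that expands to 36 dB under threshold.
Output = -23 − 36 = -59 dB.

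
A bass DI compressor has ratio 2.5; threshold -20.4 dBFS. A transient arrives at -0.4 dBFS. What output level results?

The input is 20 dB above the -20.4 dBFS threshold.
At 2.5:1 the overshoot is divided by 2.5, leaving 8 dB above threshold.
So the level is -20.4 + 8 = -12.4 dBFS.

-12.4 dBFS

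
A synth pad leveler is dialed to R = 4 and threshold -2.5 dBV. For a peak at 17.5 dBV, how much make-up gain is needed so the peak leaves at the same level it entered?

15 dB

Without make-up, output = threshold + overshoot/4 = -2.5 + 5 = 2.5 dBV.
Gap to target: 15 dB.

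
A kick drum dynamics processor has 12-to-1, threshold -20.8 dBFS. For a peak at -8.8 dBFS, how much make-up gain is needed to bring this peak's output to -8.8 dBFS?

The peak compresses to -20.8 + 12/12 = -19.8 dBFS.
To reach -8.8 dBFS requires -8.8 − (-19.8) = 11 dB of make-up.

11 dB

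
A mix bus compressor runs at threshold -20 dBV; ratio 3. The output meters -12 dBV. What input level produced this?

4 dBV

Post-compression overshoot = -12 − (-20) = 8 dB.
Undo the ratio: input overshoot = 8 × 3 = 24 dB, giving input = 4 dBV.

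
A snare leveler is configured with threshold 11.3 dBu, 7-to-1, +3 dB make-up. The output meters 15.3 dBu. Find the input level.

Remove make-up: 15.3 − 3 = 12.3 dBu.
The compressed level sits 12.3 − 11.3 = 1 dB over threshold.
Undo the ratio: input overshoot = 1 × 7 = 7 dB, giving input = 18.3 dBu.

18.3 dBu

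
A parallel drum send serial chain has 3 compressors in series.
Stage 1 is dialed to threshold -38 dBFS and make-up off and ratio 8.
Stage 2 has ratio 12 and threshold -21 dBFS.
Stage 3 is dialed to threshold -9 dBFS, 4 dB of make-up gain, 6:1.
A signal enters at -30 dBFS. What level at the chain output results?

-33 dBFS

Stage 1: 8 dB above -38 dBFS, reduced 8:1 to 1 dB above → -37 dBFS.
Stage 2: -37 dBFS ≤ -21 dBFS, so stage 2 doesn't engage; output -37 dBFS.
Stage 3: -37 dBFS is at or below the -9 dBFS threshold — no compression; make-up brings it to -33 dBFS.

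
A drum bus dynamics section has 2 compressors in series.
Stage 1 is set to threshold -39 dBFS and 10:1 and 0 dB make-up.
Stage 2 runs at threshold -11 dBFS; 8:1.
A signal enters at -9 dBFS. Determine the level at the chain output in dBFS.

-36 dBFS

Stage 1: 30 dB above -39 dBFS, reduced 10:1 to 3 dB above → -36 dBFS.
Stage 2: below threshold (-36 ≤ -11); passes unchanged; output -36 dBFS.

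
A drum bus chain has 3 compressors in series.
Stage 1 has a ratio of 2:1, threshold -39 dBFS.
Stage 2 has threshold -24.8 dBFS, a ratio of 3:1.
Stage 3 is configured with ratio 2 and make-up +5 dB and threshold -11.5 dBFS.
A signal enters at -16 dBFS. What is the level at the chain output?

Stage 1: -16 dBFS is 23 dB over -39 dBFS; at 2:1 that becomes 11.5 dB over, giving -27.5 dBFS.
Stage 2: -27.5 dBFS is at or below the -24.8 dBFS threshold — no compression; output -27.5 dBFS.
Stage 3: -27.5 dBFS ≤ -11.5 dBFS, so stage 3 doesn't engage; make-up brings it to -22.5 dBFS.

-22.5 dBFS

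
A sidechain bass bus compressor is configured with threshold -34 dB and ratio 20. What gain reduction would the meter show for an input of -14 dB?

-14 dB exceeds the threshold by 20 dB.
After 20:1 compression the overshoot becomes 20/20 = 1 dB.
Gain reduction = 20 − 1 = 19 dB.

19 dB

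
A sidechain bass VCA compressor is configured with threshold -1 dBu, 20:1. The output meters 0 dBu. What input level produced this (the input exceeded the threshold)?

The compressed level sits 0 − (-1) = 1 dB over threshold.
Before 20:1 compression the overshoot was 1 × 20 = 20 dB, so input = -1 + 20 = 19 dBu.

19 dBu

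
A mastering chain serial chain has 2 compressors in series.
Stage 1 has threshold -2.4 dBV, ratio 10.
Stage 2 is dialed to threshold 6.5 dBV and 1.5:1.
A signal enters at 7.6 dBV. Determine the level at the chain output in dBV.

Stage 1: 7.6 dBV is 10 dB over -2.4 dBV; at 10:1 that becomes 1 dB over, giving -1.4 dBV.
Stage 2: -1.4 dBV ≤ 6.5 dBV, so stage 2 doesn't engage; output -1.4 dBV.

-1.4 dBV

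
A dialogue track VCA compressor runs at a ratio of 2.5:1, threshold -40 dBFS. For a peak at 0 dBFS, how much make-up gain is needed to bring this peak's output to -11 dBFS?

13 dB

Overshoot 40 dB → 40/2.5 = 16 dB after compression, so the compressed level is -40 + 16 = -24 dBFS.
Make-up = target − compressed = -11 − (-24) = 13 dB.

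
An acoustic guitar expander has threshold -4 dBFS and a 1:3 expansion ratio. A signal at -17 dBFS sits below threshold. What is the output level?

-43 dBFS

Undershoot = (-4) − (-17) = 13 dB.
At 1:3, that expands to 39 dB under threshold.
Output = -4 − 39 = -43 dBFS.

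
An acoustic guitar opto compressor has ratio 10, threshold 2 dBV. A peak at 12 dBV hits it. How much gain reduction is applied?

9 dB

The signal is 10 dB above threshold.
At 10:1, output sits 10/10 = 1 dB above threshold.
GR = overshoot in − overshoot out = 10 − 1 = 9 dB.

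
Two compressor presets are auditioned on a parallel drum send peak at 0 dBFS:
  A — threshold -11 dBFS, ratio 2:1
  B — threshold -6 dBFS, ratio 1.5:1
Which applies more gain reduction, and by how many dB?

A: overshoot 11 dB → output overshoot 5.5 dB → GR 5.5 dB.
B: overshoot 6 dB → output overshoot 4 dB → GR 2 dB.
Difference: 3.5 dB in favour of A.

A, by 3.5 dB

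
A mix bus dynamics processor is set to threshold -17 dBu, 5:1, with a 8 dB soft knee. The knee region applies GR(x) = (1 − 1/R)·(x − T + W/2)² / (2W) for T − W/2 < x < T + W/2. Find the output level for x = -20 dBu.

x − T + W/2 = -20 − (-17) + 4 = 1.
GR = (1 − 1/5) × 1² / 16 = 0.8 × 1 / 16 = 0.05 dB.
Output = -20 − 0.05 = -20.05 dBu.

-20.05 dBu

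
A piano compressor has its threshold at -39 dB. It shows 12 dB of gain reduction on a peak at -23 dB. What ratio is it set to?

4:1

Input overshoot = -23 − (-39) = 16 dB.
Output overshoot = 16 − 12 = 4 dB.
Ratio = input overshoot / output overshoot = 16 / 4 = 4.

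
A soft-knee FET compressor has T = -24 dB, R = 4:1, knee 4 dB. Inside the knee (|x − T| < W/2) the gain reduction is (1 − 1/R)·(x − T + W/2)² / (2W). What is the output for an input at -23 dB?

x − T + W/2 = -23 − (-24) + 2 = 3.
GR = (1 − 1/4) × 3² / 8 = 0.75 × 9 / 8 = 0.84375 dB.
Output = -23 − 0.84375 = -23.84375 dB.

-23.84375 dB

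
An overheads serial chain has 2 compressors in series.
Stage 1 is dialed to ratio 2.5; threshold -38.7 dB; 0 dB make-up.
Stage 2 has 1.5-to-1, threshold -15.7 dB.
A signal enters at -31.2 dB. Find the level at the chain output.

-35.7 dB

Stage 1: overshoot 7.5 dB → 7.5/2.5 = 3 dB → -35.7 dB.
Stage 2: -35.7 dB ≤ -15.7 dB, so stage 2 doesn't engage; output -35.7 dB.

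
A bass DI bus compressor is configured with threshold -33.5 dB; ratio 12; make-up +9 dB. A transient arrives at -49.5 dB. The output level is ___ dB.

-40.5 dB

-49.5 dB is 16 dB below the -33.5 dB threshold, so no gain reduction is applied.
Make-up gain adds 9 dB: -49.5 + 9 = -40.5 dB.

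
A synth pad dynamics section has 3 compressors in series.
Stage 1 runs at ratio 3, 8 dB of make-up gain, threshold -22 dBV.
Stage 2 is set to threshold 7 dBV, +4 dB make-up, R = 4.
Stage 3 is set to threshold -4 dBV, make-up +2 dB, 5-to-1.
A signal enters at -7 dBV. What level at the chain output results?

-3 dBV

Stage 1: 15 dB above -22 dBV, reduced 3:1 to 5 dB above → -17 dBV; +8 dB make-up → -9 dBV.
Stage 2: below threshold (-9 ≤ 7); passes unchanged; make-up brings it to -5 dBV.
Stage 3: -5 dBV is at or below the -4 dBV threshold — no compression; make-up brings it to -3 dBV.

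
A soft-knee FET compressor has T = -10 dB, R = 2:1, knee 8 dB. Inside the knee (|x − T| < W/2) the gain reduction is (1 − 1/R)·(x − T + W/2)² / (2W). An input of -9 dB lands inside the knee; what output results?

x − T + W/2 = -9 − (-10) + 4 = 5.
GR = (1 − 1/2) × 5² / 16 = 0.5 × 25 / 16 = 0.78125 dB.
Output = -9 − 0.78125 = -9.78125 dB.

-9.78125 dB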